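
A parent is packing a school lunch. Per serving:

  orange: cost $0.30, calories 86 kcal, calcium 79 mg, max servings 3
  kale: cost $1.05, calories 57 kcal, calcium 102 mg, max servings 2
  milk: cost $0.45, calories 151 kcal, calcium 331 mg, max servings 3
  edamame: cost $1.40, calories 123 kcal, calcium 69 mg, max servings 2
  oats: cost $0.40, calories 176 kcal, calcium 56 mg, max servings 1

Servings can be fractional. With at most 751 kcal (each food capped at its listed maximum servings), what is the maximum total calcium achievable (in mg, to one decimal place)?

Calcium per kcal: milk 2.192, kale 1.789, orange 0.9186, edamame 0.561, oats 0.3182.
Take 3 servings of milk: uses 453 kcal, +993.0 mg calcium (running total 993.0 mg).
Take 2 servings of kale: uses 114 kcal, +204.0 mg calcium (running total 1197.0 mg).
Take 2.14 servings of orange: uses 184 kcal, +169.0 mg calcium (running total 1366.0 mg).
Filling greedily by calcium-per-kcal is optimal for one linear limit, giving 1366.0 mg.

1366.0 mg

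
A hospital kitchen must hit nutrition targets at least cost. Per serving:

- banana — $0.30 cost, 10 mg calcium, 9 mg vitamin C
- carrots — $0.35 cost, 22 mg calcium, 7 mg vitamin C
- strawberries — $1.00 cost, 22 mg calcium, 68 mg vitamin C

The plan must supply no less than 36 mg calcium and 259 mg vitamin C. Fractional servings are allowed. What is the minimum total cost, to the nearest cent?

$3.81

banana only: max(36/10, 259/9) = 28.78 servings → $8.63.
carrots only: max(36/22, 259/7) = 37 servings → $12.95.
strawberries only: max(36/22, 259/68) = 3.809 servings → $3.81.
banana + carrots with both targets exact would need a negative amount; discard.
banana + strawberries: the both-tight solution has a negative serving — not a feasible corner.
carrots + strawberries with both targets exact would need a negative amount; discard.
So the least-cost plan costs $3.81.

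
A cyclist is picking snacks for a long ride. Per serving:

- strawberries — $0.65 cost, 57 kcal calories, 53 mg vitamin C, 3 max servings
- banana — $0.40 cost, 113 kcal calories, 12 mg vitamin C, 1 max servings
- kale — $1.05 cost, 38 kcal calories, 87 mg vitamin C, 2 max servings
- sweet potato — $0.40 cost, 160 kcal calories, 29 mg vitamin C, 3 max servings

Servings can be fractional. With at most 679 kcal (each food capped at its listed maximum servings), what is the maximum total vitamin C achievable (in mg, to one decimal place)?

Vitamin C per kcal: kale 2.289, strawberries 0.9298, sweet potato 0.1812, banana 0.1062.
Take 2 servings of kale: uses 76 kcal, +174.0 mg vitamin C (running total 174.0 mg).
Take 3 servings of strawberries: uses 171 kcal, +159.0 mg vitamin C (running total 333.0 mg).
Take 2.7 servings of sweet potato: uses 432 kcal, +78.3 mg vitamin C (running total 411.3 mg).
Filling greedily by vitamin C-per-kcal is optimal for one linear limit, giving 411.3 mg.

411.3 mg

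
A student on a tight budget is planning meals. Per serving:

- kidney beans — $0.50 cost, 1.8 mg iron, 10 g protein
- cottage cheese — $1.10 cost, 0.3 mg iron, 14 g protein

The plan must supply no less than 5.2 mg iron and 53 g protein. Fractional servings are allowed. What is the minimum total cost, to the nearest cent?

The cheapest plan sits at a corner of the feasible region — with two constraints it uses at most two foods.
kidney beans only: max(5.2/1.8, 53/10) = 5.3 servings → $2.65.
cottage cheese only: max(5.2/0.3, 53/14) = 17.33 servings → $19.07.
kidney beans + cottage cheese with both tight: 2.563 servings and 1.955 servings → $3.43.
So the least-cost plan costs $2.65.

$2.65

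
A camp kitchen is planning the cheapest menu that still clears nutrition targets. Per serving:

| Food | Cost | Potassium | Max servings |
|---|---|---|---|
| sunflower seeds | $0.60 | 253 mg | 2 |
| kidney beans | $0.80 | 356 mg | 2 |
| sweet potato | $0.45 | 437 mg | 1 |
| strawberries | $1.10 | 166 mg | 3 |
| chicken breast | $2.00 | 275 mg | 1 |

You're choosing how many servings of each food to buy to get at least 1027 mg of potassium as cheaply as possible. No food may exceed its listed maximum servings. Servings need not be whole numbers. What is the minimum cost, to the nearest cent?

Cost per mg of potassium: sweet potato $0.0010, kidney beans $0.0022, sunflower seeds $0.0024, strawberries $0.0066, chicken breast $0.0073.
Take 1 serving of sweet potato: +437.0 mg potassium for $0.45 (total $0.45, still need 590.0 mg).
Take 1.657 servings of kidney beans: +590.0 mg potassium for $1.33 (total $1.78, still need 0.0 mg).
Filling from the cheapest source first is optimal under one linear minimum: $1.78.

$1.78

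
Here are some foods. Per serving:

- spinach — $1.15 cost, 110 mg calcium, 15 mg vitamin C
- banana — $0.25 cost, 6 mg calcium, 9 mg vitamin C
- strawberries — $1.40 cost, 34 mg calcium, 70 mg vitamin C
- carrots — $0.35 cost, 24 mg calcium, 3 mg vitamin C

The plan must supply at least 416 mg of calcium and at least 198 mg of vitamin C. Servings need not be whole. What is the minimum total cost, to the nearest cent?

Minimising a linear cost over {calcium ≥ 416, vitamin C ≥ 198, servings ≥ 0} — the optimum is at a vertex, using one or two foods.
spinach only: max(416/110, 198/15) = 13.2 servings → $15.18.
banana only: max(416/6, 198/9) = 69.33 servings → $17.33.
strawberries only: max(416/34, 198/70) = 12.24 servings → $17.13.
carrots only: max(416/24, 198/3) = 66 servings → $23.10.
spinach + banana with both tight: 2.84 servings and 17.27 servings → $7.58.
spinach + strawberries with both tight: 3.114 servings and 2.161 servings → $6.61.
spinach + carrots: intersection lies outside the first quadrant.
banana + strawberries: intersection lies outside the first quadrant.
banana + carrots with both tight: 17.7 servings and 12.91 servings → $8.94.
strawberries + carrots with both tight: 2.221 servings and 14.19 servings → $8.07.
So the least-cost plan costs $6.61.

$6.61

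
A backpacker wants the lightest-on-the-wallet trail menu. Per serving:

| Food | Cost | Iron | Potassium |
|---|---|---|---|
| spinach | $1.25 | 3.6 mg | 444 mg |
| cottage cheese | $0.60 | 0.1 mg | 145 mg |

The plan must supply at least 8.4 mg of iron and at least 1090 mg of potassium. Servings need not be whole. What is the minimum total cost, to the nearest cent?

Check every corner: each single food scaled to meet both minima, and each pair solved so both constraints bind.
spinach only: max(8.4/3.6, 1090/444) = 2.455 servings → $3.07.
cottage cheese only: max(8.4/0.1, 1090/145) = 84 servings → $50.40.
spinach + cottage cheese with both tight: 2.322 servings and 0.407 servings → $3.15.
So the least-cost plan costs $3.07.

$3.07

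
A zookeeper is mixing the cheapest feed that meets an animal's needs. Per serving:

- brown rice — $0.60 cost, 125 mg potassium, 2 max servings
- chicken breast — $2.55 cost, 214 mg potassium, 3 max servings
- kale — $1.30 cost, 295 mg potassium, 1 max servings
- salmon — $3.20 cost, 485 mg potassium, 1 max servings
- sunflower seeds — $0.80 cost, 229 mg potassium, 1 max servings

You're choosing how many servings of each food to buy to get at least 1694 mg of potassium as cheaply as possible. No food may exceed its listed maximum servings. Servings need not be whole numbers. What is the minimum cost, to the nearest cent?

Cost per mg of potassium: sunflower seeds $0.0035, kale $0.0044, brown rice $0.0048, salmon $0.0066, chicken breast $0.0119.
Take 1 serving of sunflower seeds: +229.0 mg potassium for $0.80 (total $0.80, still need 1465.0 mg).
Take 1 serving of kale: +295.0 mg potassium for $1.30 (total $2.10, still need 1170.0 mg).
Take 2 servings of brown rice: +250.0 mg potassium for $1.20 (total $3.30, still need 920.0 mg).
Take 1 serving of salmon: +485.0 mg potassium for $3.20 (total $6.50, still need 435.0 mg).
Take 2.033 servings of chicken breast: +435.0 mg potassium for $5.18 (total $11.68, still need 0.0 mg).
Filling from the cheapest source first is optimal under one linear minimum: $11.68.

$11.68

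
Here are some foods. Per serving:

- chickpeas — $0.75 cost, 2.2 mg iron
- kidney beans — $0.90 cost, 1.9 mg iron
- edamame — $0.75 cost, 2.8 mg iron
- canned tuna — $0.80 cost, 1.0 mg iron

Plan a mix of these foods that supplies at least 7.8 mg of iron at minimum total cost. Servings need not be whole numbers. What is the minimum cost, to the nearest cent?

$2.09

Cost per mg of iron: edamame $0.2679, chickpeas $0.3409, kidney beans $0.4737, canned tuna $0.8000.
With no serving limits, use only edamame: 7.8 mg / 2.8 mg = 2.786 servings × $0.75 = $2.09.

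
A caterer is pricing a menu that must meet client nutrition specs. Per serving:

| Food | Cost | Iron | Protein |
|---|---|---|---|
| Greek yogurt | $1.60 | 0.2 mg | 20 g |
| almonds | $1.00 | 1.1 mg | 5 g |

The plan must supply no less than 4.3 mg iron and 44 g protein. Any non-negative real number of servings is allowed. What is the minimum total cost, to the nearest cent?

$5.73

This is a tiny linear program; its minimum lies at a vertex of the feasible set. List the vertices and price them.
Greek yogurt only: max(4.3/0.2, 44/20) = 21.5 servings → $34.40.
almonds only: max(4.3/1.1, 44/5) = 8.8 servings → $8.80.
Greek yogurt + almonds with both tight: 1.281 servings and 3.676 servings → $5.73.
So the least-cost plan costs $5.73.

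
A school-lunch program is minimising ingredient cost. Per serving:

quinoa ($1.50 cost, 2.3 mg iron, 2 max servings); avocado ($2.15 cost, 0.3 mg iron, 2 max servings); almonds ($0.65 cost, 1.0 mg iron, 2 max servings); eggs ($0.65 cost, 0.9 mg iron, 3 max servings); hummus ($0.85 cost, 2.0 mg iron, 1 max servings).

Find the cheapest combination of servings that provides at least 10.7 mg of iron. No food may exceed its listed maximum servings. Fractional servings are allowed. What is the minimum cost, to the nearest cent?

Cost per mg of iron: hummus $0.4250, almonds $0.6500, quinoa $0.6522, eggs $0.7222, avocado $7.1667.
Take 1 serving of hummus: +2.0 mg iron for $0.85 (total $0.85, still need 8.7 mg).
Take 2 servings of almonds: +2.0 mg iron for $1.30 (total $2.15, still need 6.7 mg).
Take 2 servings of quinoa: +4.6 mg iron for $3.00 (total $5.15, still need 2.1 mg).
Take 2.333 servings of eggs: +2.1 mg iron for $1.52 (total $6.67, still need 0.0 mg).
Greedy by cheapest-per-mg is optimal for a single linear constraint, so the minimum cost is $6.67.

$6.67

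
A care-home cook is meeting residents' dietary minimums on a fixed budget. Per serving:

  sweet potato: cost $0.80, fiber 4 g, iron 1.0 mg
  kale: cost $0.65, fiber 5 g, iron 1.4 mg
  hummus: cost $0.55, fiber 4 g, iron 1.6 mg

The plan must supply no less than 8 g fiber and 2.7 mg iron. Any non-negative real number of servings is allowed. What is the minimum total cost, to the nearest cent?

sweet potato only: max(8/4, 2.7/1.0) = 2.7 servings → $2.16.
kale only: max(8/5, 2.7/1.4) = 1.929 servings → $1.25.
hummus only: max(8/4, 2.7/1.6) = 2 servings → $1.10.
sweet potato + kale with both targets exact would need a negative amount; discard.
sweet potato + hummus with both tight: 0.8333 servings and 1.167 servings → $1.31.
kale + hummus with both tight: 0.8333 servings and 0.9583 servings → $1.07.
Cheapest feasible corner: $1.07.

$1.07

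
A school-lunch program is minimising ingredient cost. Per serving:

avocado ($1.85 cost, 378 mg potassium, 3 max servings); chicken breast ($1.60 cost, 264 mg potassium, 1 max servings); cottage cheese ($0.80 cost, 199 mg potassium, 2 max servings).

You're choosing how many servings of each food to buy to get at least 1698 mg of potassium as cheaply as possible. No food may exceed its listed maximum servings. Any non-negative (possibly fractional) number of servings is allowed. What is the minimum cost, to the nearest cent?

Cost per mg of potassium: cottage cheese $0.0040, avocado $0.0049, chicken breast $0.0061.
Take 2 servings of cottage cheese: +398.0 mg potassium for $1.60 (total $1.60, still need 1300.0 mg).
Take 3 servings of avocado: +1134.0 mg potassium for $5.55 (total $7.15, still need 166.0 mg).
Take 0.6288 servings of chicken breast: +166.0 mg potassium for $1.01 (total $8.16, still need 0.0 mg).
Greedy by cheapest-per-mg is optimal for a single linear constraint, so the minimum cost is $8.16.

$8.16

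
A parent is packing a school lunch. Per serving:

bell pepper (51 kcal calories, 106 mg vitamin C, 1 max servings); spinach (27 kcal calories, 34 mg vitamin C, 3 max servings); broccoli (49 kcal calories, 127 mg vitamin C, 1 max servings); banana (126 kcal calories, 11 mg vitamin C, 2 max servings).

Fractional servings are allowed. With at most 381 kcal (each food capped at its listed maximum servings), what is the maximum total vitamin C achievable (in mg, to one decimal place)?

352.5 mg

Vitamin C per kcal: broccoli 2.592, bell pepper 2.078, spinach 1.259, banana 0.0873.
Take 1 serving of broccoli: uses 49 kcal, +127.0 mg vitamin C (running total 127.0 mg).
Take 1 serving of bell pepper: uses 51 kcal, +106.0 mg vitamin C (running total 233.0 mg).
Take 3 servings of spinach: uses 81 kcal, +102.0 mg vitamin C (running total 335.0 mg).
Take 1.587 servings of banana: uses 200 kcal, +17.5 mg vitamin C (running total 352.5 mg).
Filling greedily by vitamin C-per-kcal is optimal for one linear limit, giving 352.5 mg.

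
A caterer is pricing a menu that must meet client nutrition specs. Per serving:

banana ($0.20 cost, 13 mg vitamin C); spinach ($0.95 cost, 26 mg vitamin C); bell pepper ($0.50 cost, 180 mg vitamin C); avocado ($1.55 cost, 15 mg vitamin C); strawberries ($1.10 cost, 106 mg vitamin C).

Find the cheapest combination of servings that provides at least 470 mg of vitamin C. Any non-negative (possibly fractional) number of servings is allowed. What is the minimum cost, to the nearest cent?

Cost per mg of vitamin C: bell pepper $0.0028, strawberries $0.0104, banana $0.0154, spinach $0.0365, avocado $0.1033.
With no serving limits, use only bell pepper: 470 mg / 180 mg = 2.611 servings × $0.50 = $1.31.

$1.31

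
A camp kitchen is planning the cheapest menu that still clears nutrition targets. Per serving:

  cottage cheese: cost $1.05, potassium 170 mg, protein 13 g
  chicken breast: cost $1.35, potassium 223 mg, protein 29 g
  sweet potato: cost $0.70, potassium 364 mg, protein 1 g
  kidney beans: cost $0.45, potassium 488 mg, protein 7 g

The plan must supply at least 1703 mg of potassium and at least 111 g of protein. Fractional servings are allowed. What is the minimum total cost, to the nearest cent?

$5.41

cottage cheese only: max(1703/170, 111/13) = 10.02 servings → $10.52.
chicken breast only: max(1703/223, 111/29) = 7.637 servings → $10.31.
sweet potato only: max(1703/364, 111/1) = 111 servings → $77.70.
kidney beans only: max(1703/488, 111/7) = 15.86 servings → $7.14.
cottage cheese + chicken breast: intersection lies outside the first quadrant.
cottage cheese + sweet potato with both tight: 8.483 servings and 0.7166 servings → $9.41.
cottage cheese + kidney beans with both tight: 8.197 servings and 0.6343 servings → $8.89.
chicken breast + sweet potato with both tight: 3.745 servings and 2.384 servings → $6.73.
chicken breast + kidney beans with both tight: 3.355 servings and 1.956 servings → $5.41.
sweet potato + kidney beans: the both-tight solution has a negative serving — not a feasible corner.
So the least-cost plan costs $5.41.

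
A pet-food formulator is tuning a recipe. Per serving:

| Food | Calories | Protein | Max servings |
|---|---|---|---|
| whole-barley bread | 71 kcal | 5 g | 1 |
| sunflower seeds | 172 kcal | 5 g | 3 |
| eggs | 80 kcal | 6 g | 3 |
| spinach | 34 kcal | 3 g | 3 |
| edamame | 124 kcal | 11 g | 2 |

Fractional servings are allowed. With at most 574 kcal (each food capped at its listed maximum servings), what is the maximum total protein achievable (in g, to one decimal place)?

Protein per kcal: edamame 0.08871, spinach 0.08824, eggs 0.075, whole-barley bread 0.07042, sunflower seeds 0.02907.
Take 2 servings of edamame: uses 248 kcal, +22.0 g protein (running total 22.0 g).
Take 3 servings of spinach: uses 102 kcal, +9.0 g protein (running total 31.0 g).
Take 2.8 servings of eggs: uses 224 kcal, +16.8 g protein (running total 47.8 g).
Filling greedily by protein-per-kcal is optimal for one linear limit, giving 47.8 g.

47.8 g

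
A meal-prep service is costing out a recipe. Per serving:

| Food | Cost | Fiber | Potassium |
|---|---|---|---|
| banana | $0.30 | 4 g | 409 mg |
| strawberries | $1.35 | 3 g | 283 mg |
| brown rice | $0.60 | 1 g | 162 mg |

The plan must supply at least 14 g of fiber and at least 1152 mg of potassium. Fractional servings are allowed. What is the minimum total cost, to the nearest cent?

$1.05

A basic optimal solution has at most two foods positive. Try each food alone and each pair with both targets met exactly.
banana only: max(14/4, 1152/409) = 3.5 servings → $1.05.
strawberries only: max(14/3, 1152/283) = 4.667 servings → $6.30.
brown rice only: max(14/1, 1152/162) = 14 servings → $8.40.
banana + strawberries with both targets exact would need a negative amount; discard.
banana + brown rice: the both-tight solution has a negative serving — not a feasible corner.
strawberries + brown rice: intersection lies outside the first quadrant.
Cheapest feasible corner: $1.05.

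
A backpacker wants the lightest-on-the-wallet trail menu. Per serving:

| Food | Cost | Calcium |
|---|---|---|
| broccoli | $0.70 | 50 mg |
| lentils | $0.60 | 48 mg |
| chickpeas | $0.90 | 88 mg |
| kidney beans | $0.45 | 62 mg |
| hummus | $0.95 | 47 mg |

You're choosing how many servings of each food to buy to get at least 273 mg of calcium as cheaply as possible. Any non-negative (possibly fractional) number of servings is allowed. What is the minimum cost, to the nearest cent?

Cost per mg of calcium: kidney beans $0.0073, chickpeas $0.0102, lentils $0.0125, broccoli $0.0140, hummus $0.0202.
With no serving limits, use only kidney beans: 273 mg / 62 mg = 4.403 servings × $0.45 = $1.98.

$1.98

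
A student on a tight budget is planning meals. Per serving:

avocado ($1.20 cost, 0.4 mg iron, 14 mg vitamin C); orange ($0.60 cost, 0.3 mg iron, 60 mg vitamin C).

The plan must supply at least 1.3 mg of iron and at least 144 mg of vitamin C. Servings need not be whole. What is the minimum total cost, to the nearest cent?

This is a tiny linear program; its minimum lies at a vertex of the feasible set. List the vertices and price them.
avocado only: max(1.3/0.4, 144/14) = 10.29 servings → $12.34.
orange only: max(1.3/0.3, 144/60) = 4.333 servings → $2.60.
avocado + orange with both tight: 1.758 servings and 1.99 servings → $3.30.
The minimum over all feasible corners is $2.60.

$2.60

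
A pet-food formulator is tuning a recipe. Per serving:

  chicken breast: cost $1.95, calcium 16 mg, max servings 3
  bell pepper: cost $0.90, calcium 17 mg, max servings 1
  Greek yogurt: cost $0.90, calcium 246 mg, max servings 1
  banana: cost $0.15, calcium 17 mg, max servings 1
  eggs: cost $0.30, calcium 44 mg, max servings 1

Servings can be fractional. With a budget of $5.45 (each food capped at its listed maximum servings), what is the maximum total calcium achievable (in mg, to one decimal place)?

350.3 mg

Calcium per dollar: Greek yogurt 273.3, eggs 146.7, banana 113.3, bell pepper 18.89, chicken breast 8.205.
Take 1 serving of Greek yogurt: spends $0.90, +246.0 mg calcium (running total 246.0 mg).
Take 1 serving of eggs: spends $0.30, +44.0 mg calcium (running total 290.0 mg).
Take 1 serving of banana: spends $0.15, +17.0 mg calcium (running total 307.0 mg).
Take 1 serving of bell pepper: spends $0.90, +17.0 mg calcium (running total 324.0 mg).
Take 1.641 servings of chicken breast: spends $3.20, +26.3 mg calcium (running total 350.3 mg).
Greedy by best ratio exhausts the cost allowance optimally: 350.3 mg.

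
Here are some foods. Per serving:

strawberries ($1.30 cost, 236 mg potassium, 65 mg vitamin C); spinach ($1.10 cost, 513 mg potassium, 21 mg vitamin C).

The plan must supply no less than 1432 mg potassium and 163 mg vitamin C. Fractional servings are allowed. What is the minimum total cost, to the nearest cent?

strawberries only: max(1432/236, 163/65) = 6.068 servings → $7.89.
spinach only: max(1432/513, 163/21) = 7.762 servings → $8.54.
strawberries + spinach with both tight: 1.886 servings and 1.924 servings → $4.57.
The minimum over all feasible corners is $4.57.

$4.57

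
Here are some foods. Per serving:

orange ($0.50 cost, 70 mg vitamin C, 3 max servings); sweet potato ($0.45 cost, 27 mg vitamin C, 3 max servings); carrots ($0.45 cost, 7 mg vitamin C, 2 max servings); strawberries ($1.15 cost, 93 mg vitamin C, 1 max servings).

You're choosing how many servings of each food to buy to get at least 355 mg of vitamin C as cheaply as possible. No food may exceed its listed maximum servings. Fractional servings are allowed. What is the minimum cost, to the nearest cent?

Cost per mg of vitamin C: orange $0.0071, strawberries $0.0124, sweet potato $0.0167, carrots $0.0643.
Take 3 servings of orange: +210.0 mg vitamin C for $1.50 (total $1.50, still need 145.0 mg).
Take 1 serving of strawberries: +93.0 mg vitamin C for $1.15 (total $2.65, still need 52.0 mg).
Take 1.926 servings of sweet potato: +52.0 mg vitamin C for $0.87 (total $3.52, still need 0.0 mg).
Filling from the cheapest source first is optimal under one linear minimum: $3.52.

$3.52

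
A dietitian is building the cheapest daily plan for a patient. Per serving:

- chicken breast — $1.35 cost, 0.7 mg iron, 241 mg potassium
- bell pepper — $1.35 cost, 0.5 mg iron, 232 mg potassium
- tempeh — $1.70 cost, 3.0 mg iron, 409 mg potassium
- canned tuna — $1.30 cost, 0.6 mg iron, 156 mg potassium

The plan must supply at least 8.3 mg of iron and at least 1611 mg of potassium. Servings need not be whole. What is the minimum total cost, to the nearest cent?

Compare the cost at each extreme point of the feasible region.
chicken breast only: max(8.3/0.7, 1611/241) = 11.86 servings → $16.01.
bell pepper only: max(8.3/0.5, 1611/232) = 16.6 servings → $22.41.
tempeh only: max(8.3/3.0, 1611/409) = 3.939 servings → $6.70.
canned tuna only: max(8.3/0.6, 1611/156) = 13.83 servings → $17.98.
chicken breast + bell pepper: the both-tight solution has a negative serving — not a feasible corner.
chicken breast + tempeh with both tight: 3.294 servings and 1.998 servings → $7.84.
chicken breast + canned tuna: the both-tight solution has a negative serving — not a feasible corner.
bell pepper + tempeh with both tight: 2.926 servings and 2.279 servings → $7.82.
bell pepper + canned tuna: intersection lies outside the first quadrant.
tempeh + canned tuna with both tight: 1.474 servings and 6.461 servings → $10.91.
The minimum over all feasible corners is $6.70.

$6.70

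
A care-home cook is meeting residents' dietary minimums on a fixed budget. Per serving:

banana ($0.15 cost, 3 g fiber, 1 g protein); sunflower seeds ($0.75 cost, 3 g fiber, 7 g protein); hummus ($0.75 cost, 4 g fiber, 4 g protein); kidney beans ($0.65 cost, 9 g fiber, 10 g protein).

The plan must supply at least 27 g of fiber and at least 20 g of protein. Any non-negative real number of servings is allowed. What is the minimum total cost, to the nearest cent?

This is a tiny linear program; its minimum lies at a vertex of the feasible set. List the vertices and price them.
banana only: max(27/3, 20/1) = 20 servings → $3.00.
sunflower seeds only: max(27/3, 20/7) = 9 servings → $6.75.
hummus only: max(27/4, 20/4) = 6.75 servings → $5.06.
kidney beans only: max(27/9, 20/10) = 3 servings → $1.95.
banana + sunflower seeds with both tight: 7.167 servings and 1.833 servings → $2.45.
banana + hummus with both tight: 3.5 servings and 4.125 servings → $3.62.
banana + kidney beans with both tight: 4.286 servings and 1.571 servings → $1.66.
sunflower seeds + hummus with both targets exact would need a negative amount; discard.
sunflower seeds + kidney beans: intersection lies outside the first quadrant.
hummus + kidney beans: the both-tight solution has a negative serving — not a feasible corner.
Cheapest feasible corner: $1.66.

$1.66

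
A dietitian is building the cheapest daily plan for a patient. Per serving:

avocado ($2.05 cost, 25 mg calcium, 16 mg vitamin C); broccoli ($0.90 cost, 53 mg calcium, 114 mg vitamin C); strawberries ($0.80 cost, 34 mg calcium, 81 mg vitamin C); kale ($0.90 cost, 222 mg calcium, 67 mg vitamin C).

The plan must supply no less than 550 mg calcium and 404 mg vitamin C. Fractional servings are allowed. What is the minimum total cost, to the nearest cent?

$3.89

For a min-cost LP with two ≥-constraints, a basic feasible solution has at most two positive variables.
avocado only: max(550/25, 404/16) = 25.25 servings → $51.76.
broccoli only: max(550/53, 404/114) = 10.38 servings → $9.34.
strawberries only: max(550/34, 404/81) = 16.18 servings → $12.94.
kale only: max(550/222, 404/67) = 6.03 servings → $5.43.
avocado + broccoli with both tight: 20.62 servings and 0.6494 servings → $42.86.
avocado + strawberries with both tight: 20.81 servings and 0.8778 servings → $43.35.
avocado + kale: the both-tight solution has a negative serving — not a feasible corner.
broccoli + strawberries: the both-tight solution has a negative serving — not a feasible corner.
broccoli + kale with both tight: 2.429 servings and 1.898 servings → $3.89.
strawberries + kale with both tight: 3.365 servings and 1.962 servings → $4.46.
Cheapest feasible corner: $3.89.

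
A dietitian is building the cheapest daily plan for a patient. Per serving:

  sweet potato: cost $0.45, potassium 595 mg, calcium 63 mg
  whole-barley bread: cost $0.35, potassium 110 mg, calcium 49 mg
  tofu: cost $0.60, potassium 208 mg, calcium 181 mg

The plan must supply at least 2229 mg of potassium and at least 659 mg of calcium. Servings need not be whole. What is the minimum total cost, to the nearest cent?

$2.86

For a min-cost LP with two ≥-constraints, a basic feasible solution has at most two positive variables.
sweet potato only: max(2229/595, 659/63) = 10.46 servings → $4.71.
whole-barley bread only: max(2229/110, 659/49) = 20.26 servings → $7.09.
tofu only: max(2229/208, 659/181) = 10.72 servings → $6.43.
sweet potato + whole-barley bread with both tight: 1.653 servings and 11.32 servings → $4.71.
sweet potato + tofu with both tight: 2.816 servings and 2.661 servings → $2.86.
whole-barley bread + tofu: the both-tight solution has a negative serving — not a feasible corner.
Cheapest feasible corner: $2.86.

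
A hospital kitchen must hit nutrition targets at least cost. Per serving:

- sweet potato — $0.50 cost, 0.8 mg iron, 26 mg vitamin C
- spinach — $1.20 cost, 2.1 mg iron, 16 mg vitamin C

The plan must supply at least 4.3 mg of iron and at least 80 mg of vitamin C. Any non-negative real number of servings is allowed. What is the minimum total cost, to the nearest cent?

Minimising a linear cost over {iron ≥ 4.3, vitamin C ≥ 80, servings ≥ 0} — the optimum is at a vertex, using one or two foods.
sweet potato only: max(4.3/0.8, 80/26) = 5.375 servings → $2.69.
spinach only: max(4.3/2.1, 80/16) = 5 servings → $6.00.
sweet potato + spinach with both tight: 2.373 servings and 1.144 servings → $2.56.
So the least-cost plan costs $2.56.

$2.56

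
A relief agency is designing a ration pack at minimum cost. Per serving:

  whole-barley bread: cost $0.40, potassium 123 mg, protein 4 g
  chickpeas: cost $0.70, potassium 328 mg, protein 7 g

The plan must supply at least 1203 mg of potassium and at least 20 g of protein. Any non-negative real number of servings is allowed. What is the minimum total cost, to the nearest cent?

$2.57

With two linear requirements the optimum uses one or two foods; enumerate the corners.
whole-barley bread only: max(1203/123, 20/4) = 9.78 servings → $3.91.
chickpeas only: max(1203/328, 20/7) = 3.668 servings → $2.57.
whole-barley bread + chickpeas: the both-tight solution has a negative serving — not a feasible corner.
The minimum over all feasible corners is $2.57.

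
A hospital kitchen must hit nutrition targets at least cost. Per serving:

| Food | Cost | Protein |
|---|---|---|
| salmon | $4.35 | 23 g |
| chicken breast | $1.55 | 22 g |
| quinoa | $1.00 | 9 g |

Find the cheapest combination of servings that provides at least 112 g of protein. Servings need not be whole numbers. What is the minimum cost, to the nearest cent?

Cost per g of protein: chicken breast $0.0705, quinoa $0.1111, salmon $0.1891.
With no serving limits, use only chicken breast: 112 g / 22 g = 5.091 servings × $1.55 = $7.89.

$7.89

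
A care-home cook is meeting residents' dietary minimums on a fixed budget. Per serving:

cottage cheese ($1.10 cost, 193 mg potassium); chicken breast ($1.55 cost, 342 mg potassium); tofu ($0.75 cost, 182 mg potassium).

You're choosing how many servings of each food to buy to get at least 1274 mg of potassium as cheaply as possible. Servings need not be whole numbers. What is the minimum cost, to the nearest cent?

Cost per mg of potassium: tofu $0.0041, chicken breast $0.0045, cottage cheese $0.0057.
With no serving limits, use only tofu: 1274 mg / 182 mg = 7 servings × $0.75 = $5.25.

$5.25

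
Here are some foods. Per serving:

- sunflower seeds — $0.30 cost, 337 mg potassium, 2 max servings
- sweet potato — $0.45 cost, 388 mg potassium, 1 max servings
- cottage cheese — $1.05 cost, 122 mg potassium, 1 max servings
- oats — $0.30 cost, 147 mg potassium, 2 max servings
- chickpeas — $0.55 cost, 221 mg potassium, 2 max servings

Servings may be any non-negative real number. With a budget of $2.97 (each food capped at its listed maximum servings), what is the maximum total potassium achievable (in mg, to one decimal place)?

1823.6 mg

Potassium per dollar: sunflower seeds 1123, sweet potato 862.2, oats 490, chickpeas 401.8, cottage cheese 116.2.
Take 2 servings of sunflower seeds: spends $0.60, +674.0 mg potassium (running total 674.0 mg).
Take 1 serving of sweet potato: spends $0.45, +388.0 mg potassium (running total 1062.0 mg).
Take 2 servings of oats: spends $0.60, +294.0 mg potassium (running total 1356.0 mg).
Take 2 servings of chickpeas: spends $1.10, +442.0 mg potassium (running total 1798.0 mg).
Take 0.2095 servings of cottage cheese: spends $0.22, +25.6 mg potassium (running total 1823.6 mg).
Filling greedily by potassium-per-dollar is optimal for one linear limit, giving 1823.6 mg.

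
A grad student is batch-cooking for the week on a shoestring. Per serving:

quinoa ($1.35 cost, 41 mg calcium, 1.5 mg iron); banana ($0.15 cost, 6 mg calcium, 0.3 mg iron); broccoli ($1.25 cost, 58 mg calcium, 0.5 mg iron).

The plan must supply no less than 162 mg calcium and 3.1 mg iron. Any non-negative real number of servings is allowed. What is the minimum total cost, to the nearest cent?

$3.63

Check every corner: each single food scaled to meet both minima, and each pair solved so both constraints bind.
quinoa only: max(162/41, 3.1/1.5) = 3.951 servings → $5.33.
banana only: max(162/6, 3.1/0.3) = 27 servings → $4.05.
broccoli only: max(162/58, 3.1/0.5) = 6.2 servings → $7.75.
quinoa + banana: intersection lies outside the first quadrant.
quinoa + broccoli with both tight: 1.486 servings and 1.743 servings → $4.18.
banana + broccoli with both tight: 6.861 servings and 2.083 servings → $3.63.
The minimum over all feasible corners is $3.63.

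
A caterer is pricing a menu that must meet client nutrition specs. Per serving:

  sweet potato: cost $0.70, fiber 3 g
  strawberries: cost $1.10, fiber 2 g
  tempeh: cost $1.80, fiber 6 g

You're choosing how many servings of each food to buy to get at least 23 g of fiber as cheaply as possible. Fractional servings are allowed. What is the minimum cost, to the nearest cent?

Cost per g of fiber: sweet potato $0.2333, tempeh $0.3000, strawberries $0.5500.
With no serving limits, use only sweet potato: 23 g / 3 g = 7.667 servings × $0.70 = $5.37.

$5.37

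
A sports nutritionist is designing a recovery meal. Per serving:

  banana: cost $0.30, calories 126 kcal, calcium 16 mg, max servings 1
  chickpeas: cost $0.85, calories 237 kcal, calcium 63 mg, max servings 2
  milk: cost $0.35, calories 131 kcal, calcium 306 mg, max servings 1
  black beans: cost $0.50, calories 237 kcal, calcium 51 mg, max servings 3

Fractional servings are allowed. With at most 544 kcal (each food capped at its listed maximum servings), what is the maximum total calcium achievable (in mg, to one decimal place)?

Calcium per kcal: milk 2.336, chickpeas 0.2658, black beans 0.2152, banana 0.127.
Take 1 serving of milk: uses 131 kcal, +306.0 mg calcium (running total 306.0 mg).
Take 1.743 servings of chickpeas: uses 413 kcal, +109.8 mg calcium (running total 415.8 mg).
Greedy by best ratio exhausts the calories allowance optimally: 415.8 mg.

415.8 mg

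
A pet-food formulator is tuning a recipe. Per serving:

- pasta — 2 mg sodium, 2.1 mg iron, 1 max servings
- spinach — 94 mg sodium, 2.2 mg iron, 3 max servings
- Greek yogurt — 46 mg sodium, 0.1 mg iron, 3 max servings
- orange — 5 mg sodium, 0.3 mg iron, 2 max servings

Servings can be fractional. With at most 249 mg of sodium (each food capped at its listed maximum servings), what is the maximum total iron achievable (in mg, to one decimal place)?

8.2 mg

Iron per mg sodium: pasta 1.05, orange 0.06, spinach 0.0234, Greek yogurt 0.002174.
Take 1 serving of pasta: uses 2 mg sodium, +2.1 mg iron (running total 2.1 mg).
Take 2 servings of orange: uses 10 mg sodium, +0.6 mg iron (running total 2.7 mg).
Take 2.521 servings of spinach: uses 237 mg sodium, +5.5 mg iron (running total 8.2 mg).
Greedy by best ratio exhausts the sodium allowance optimally: 8.2 mg.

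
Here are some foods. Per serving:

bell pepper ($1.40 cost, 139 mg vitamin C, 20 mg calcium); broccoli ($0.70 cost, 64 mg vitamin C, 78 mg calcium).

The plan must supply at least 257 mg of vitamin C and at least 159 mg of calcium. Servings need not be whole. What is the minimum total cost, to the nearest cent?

$2.69

A basic optimal solution has at most two foods positive. Try each food alone and each pair with both targets met exactly.
bell pepper only: max(257/139, 159/20) = 7.95 servings → $11.13.
broccoli only: max(257/64, 159/78) = 4.016 servings → $2.81.
bell pepper + broccoli with both tight: 1.032 servings and 1.774 servings → $2.69.
The minimum over all feasible corners is $2.69.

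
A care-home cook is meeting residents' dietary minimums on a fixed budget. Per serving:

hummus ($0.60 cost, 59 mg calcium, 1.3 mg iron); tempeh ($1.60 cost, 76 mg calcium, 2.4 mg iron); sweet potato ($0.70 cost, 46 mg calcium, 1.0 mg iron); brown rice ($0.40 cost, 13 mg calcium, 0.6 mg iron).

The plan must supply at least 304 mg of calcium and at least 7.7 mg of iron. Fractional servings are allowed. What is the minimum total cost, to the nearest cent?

Two binding constraints pin down two serving amounts, so the optimal mix uses at most two foods. The candidates are each food alone (scaled to the tighter of calcium/iron) and each pair with both constraints tight.
hummus only: max(304/59, 7.7/1.3) = 5.923 servings → $3.55.
tempeh only: max(304/76, 7.7/2.4) = 4 servings → $6.40.
sweet potato only: max(304/46, 7.7/1.0) = 7.7 servings → $5.39.
brown rice only: max(304/13, 7.7/0.6) = 23.38 servings → $9.35.
hummus + tempeh with both tight: 3.374 servings and 1.381 servings → $4.23.
hummus + sweet potato: intersection lies outside the first quadrant.
hummus + brown rice with both tight: 4.449 servings and 3.195 servings → $3.95.
tempeh + sweet potato with both tight: 1.459 servings and 4.198 servings → $5.27.
tempeh + brown rice: the both-tight solution has a negative serving — not a feasible corner.
sweet potato + brown rice with both tight: 5.637 servings and 3.438 servings → $5.32.
The minimum over all feasible corners is $3.55.

$3.55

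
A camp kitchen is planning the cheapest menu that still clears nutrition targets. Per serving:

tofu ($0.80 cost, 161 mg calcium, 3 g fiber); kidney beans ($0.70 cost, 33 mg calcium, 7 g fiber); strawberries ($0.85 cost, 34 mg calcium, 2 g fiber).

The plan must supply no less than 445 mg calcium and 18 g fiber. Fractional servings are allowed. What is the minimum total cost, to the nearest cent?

$3.03

This is a tiny linear program; its minimum lies at a vertex of the feasible set. List the vertices and price them.
tofu only: max(445/161, 18/3) = 6 servings → $4.80.
kidney beans only: max(445/33, 18/7) = 13.48 servings → $9.44.
strawberries only: max(445/34, 18/2) = 13.09 servings → $11.12.
tofu + kidney beans with both tight: 2.452 servings and 1.52 servings → $3.03.
tofu + strawberries with both tight: 1.264 servings and 7.105 servings → $7.05.
kidney beans + strawberries with both targets exact would need a negative amount; discard.
Cheapest feasible corner: $3.03.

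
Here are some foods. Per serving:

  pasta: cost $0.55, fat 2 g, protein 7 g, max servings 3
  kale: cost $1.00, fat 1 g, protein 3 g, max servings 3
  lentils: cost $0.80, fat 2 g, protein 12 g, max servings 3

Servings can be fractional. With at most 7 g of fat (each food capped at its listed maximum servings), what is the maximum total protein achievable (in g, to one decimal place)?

39.5 g

Protein per g fat: lentils 6, pasta 3.5, kale 3.
Take 3 servings of lentils: uses 6 g fat, +36.0 g protein (running total 36.0 g).
Take 0.5 servings of pasta: uses 1 g fat, +3.5 g protein (running total 39.5 g).
Filling greedily by protein-per-g fat is optimal for one linear limit, giving 39.5 g.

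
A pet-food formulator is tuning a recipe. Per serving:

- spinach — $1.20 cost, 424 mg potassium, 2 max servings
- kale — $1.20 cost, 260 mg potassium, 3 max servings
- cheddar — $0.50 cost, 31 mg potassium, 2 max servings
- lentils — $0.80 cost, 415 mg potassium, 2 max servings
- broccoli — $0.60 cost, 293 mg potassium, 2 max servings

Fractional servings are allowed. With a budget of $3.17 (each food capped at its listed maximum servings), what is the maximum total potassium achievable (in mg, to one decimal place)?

1546.7 mg

Potassium per dollar: lentils 518.8, broccoli 488.3, spinach 353.3, kale 216.7, cheddar 62.
Take 2 servings of lentils: spends $1.60, +830.0 mg potassium (running total 830.0 mg).
Take 2 servings of broccoli: spends $1.20, +586.0 mg potassium (running total 1416.0 mg).
Take 0.3083 servings of spinach: spends $0.37, +130.7 mg potassium (running total 1546.7 mg).
Greedy by best ratio exhausts the cost allowance optimally: 1546.7 mg.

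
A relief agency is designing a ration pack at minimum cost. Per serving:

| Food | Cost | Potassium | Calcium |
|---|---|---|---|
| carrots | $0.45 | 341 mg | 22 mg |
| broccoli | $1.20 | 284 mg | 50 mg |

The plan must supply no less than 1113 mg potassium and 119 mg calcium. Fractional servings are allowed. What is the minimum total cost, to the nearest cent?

$2.43

Minimising a linear cost over {potassium ≥ 1113, calcium ≥ 119, servings ≥ 0} — the optimum is at a vertex, using one or two foods.
carrots only: max(1113/341, 119/22) = 5.409 servings → $2.43.
broccoli only: max(1113/284, 119/50) = 3.919 servings → $4.70.
carrots + broccoli with both tight: 2.023 servings and 1.49 servings → $2.70.
The minimum over all feasible corners is $2.43.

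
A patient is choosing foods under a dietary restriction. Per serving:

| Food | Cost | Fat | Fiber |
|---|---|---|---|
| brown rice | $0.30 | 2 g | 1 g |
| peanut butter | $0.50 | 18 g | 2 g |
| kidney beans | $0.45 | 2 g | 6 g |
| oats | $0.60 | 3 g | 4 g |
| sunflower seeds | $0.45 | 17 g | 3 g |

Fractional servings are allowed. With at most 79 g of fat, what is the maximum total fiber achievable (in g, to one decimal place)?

237.0 g

Fiber per g fat: kidney beans 3, oats 1.333, brown rice 0.5, sunflower seeds 0.1765, peanut butter 0.1111.
With no serving limits, spend the whole fat allowance on kidney beans: 79 g / 2 g × 6 g = 237.0 g.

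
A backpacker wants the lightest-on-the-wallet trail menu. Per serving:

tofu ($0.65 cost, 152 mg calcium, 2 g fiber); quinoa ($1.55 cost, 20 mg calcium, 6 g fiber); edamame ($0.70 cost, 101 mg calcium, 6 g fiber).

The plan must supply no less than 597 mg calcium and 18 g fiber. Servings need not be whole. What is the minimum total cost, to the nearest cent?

For a min-cost LP with two ≥-constraints, a basic feasible solution has at most two positive variables.
tofu only: max(597/152, 18/2) = 9 servings → $5.85.
quinoa only: max(597/20, 18/6) = 29.85 servings → $46.27.
edamame only: max(597/101, 18/6) = 5.911 servings → $4.14.
tofu + quinoa with both tight: 3.695 servings and 1.768 servings → $5.14.
tofu + edamame with both tight: 2.485 servings and 2.172 servings → $3.14.
quinoa + edamame: the both-tight solution has a negative serving — not a feasible corner.
Cheapest feasible corner: $3.14.

$3.14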